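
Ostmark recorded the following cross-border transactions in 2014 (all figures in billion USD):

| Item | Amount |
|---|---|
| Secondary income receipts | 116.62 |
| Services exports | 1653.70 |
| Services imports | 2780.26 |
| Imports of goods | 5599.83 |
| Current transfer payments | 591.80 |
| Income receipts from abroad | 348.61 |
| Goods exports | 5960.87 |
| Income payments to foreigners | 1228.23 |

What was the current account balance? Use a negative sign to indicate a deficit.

Goods balance = 5960.87 - 5599.83 = 361.04
Services balance = 1653.70 - 2780.26 = -1126.56
Trade balance (goods + services) = 361.04 + (-1126.56) = -765.52
Net primary income = 348.61 - 1228.23 = -879.62
Net secondary income = 116.62 - 591.80 = -475.18
Current account = -765.52 + (-879.62) + (-475.18) = -2120.32

-2120.32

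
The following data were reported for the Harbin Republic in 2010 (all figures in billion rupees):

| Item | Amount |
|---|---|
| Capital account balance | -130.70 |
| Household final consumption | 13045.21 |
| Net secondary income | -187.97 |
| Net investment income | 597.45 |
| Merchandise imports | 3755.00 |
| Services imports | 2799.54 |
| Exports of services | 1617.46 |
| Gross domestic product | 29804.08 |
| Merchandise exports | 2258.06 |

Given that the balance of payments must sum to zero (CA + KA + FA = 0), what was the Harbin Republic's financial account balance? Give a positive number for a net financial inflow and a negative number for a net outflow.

2400.24

Goods balance = 2258.06 - 3755.00 = -1496.94
Services balance = 1617.46 - 2799.54 = -1182.08
Trade balance (goods + services) = -1496.94 + (-1182.08) = -2679.02
Net primary income = 597.45
Net secondary income = -187.97
Current account = -2679.02 + 597.45 + (-187.97) = -2269.54
Financial account = -(-2269.54 + (-130.70)) = 2400.24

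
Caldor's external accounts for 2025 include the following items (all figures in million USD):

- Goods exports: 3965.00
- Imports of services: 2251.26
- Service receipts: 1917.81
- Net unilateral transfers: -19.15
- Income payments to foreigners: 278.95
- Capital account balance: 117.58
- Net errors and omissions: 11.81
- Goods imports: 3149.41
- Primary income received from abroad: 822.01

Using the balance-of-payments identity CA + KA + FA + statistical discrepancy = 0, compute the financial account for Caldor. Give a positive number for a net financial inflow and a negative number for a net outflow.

-1135.44

Goods balance = 3965.00 - 3149.41 = 815.59
Services balance = 1917.81 - 2251.26 = -333.45
Trade balance (goods + services) = 815.59 + (-333.45) = 482.14
Net primary income = 822.01 - 278.95 = 543.06
Net secondary income = -19.15
Current account = 482.14 + 543.06 + (-19.15) = 1006.05
Financial account = -(1006.05 + 117.58 + 11.81) = -1135.44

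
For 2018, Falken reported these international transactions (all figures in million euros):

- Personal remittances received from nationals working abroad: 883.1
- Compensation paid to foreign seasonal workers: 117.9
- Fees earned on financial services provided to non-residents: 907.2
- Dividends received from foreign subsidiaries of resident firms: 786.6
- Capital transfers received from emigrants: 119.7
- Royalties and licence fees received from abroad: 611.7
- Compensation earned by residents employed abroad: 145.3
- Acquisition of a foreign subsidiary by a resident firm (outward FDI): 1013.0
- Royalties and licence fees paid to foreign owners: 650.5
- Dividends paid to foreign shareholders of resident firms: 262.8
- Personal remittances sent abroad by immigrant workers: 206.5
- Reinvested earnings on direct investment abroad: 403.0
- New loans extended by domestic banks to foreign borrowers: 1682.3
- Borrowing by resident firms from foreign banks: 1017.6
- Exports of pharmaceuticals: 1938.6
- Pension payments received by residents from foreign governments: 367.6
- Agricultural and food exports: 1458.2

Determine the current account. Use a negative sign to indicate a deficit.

Goods: 1458.2 + 1938.6 = 3396.8
Services: 907.2 - 650.5 + 611.7 = 868.4
Primary income: 786.6 + 403.0 - 117.9 + 145.3 - 262.8 = 954.2
Secondary income: -206.5 + 367.6 + 883.1 = 1044.2
Current account = 3396.8 + 868.4 + 954.2 + 1044.2 = 6263.6
(Excluded from the current account — capital account: capital transfers received from emigrants 119.7; financial account: acquisition of a foreign subsidiary by a resident firm (outward FDI) 1013.0, new loans extended by domestic banks to foreign borrowers 1682.3, borrowing by resident firms from foreign banks 1017.6.)

6263.6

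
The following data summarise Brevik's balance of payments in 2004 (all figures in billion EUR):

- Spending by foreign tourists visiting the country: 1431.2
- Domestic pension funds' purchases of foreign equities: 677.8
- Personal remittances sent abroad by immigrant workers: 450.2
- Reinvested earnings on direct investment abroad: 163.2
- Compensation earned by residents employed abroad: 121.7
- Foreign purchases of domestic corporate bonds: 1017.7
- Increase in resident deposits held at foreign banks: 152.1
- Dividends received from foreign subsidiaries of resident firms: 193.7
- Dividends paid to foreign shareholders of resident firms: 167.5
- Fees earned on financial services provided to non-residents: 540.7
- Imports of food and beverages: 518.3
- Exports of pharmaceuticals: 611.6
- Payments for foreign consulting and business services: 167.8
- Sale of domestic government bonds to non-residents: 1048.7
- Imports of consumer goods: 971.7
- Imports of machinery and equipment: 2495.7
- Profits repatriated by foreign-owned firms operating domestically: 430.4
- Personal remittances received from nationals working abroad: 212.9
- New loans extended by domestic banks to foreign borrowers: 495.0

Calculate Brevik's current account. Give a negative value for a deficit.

Goods: -2495.7 + 611.6 - 971.7 - 518.3 = -3374.1
Services: 1431.2 + 540.7 - 167.8 = 1804.1
Primary income: 163.2 + 193.7 + 121.7 - 430.4 - 167.5 = -119.3
Secondary income: -450.2 + 212.9 = -237.3
Current account = (-3374.1) + 1804.1 + (-119.3) + (-237.3) = -1926.6
(Excluded from the current account — financial account: domestic pension funds' purchases of foreign equities 677.8, foreign purchases of domestic corporate bonds 1017.7, increase in resident deposits held at foreign banks 152.1, sale of domestic government bonds to non-residents 1048.7, new loans extended by domestic banks to foreign borrowers 495.0.)

-1926.6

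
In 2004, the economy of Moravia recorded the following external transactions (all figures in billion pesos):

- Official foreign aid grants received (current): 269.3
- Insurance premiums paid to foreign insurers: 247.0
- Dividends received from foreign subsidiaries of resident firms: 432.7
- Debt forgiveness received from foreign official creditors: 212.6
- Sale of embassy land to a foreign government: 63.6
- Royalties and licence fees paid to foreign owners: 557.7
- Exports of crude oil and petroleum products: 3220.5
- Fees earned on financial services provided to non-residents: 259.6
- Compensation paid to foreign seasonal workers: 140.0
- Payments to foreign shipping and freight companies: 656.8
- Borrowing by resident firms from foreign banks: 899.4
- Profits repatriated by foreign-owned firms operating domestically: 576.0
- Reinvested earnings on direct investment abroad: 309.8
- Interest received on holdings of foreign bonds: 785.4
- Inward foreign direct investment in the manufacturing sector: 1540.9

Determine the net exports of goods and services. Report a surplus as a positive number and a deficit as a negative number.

Goods: 3220.5
Services: -557.7 + 259.6 - 656.8 - 247.0 = -1201.9
Trade balance = 3220.5 + (-1201.9) = 2018.6
(Excluded from the trade balance — secondary income: official foreign aid grants received (current) 269.3; primary income: dividends received from foreign subsidiaries of resident firms 432.7, compensation paid to foreign seasonal workers 140.0, profits repatriated by foreign-owned firms operating domestically 576.0, reinvested earnings on direct investment abroad 309.8, interest received on holdings of foreign bonds 785.4; capital account: debt forgiveness received from foreign official creditors 212.6, sale of embassy land to a foreign government 63.6; financial account: borrowing by resident firms from foreign banks 899.4, inward foreign direct investment in the manufacturing sector 1540.9.)

2018.6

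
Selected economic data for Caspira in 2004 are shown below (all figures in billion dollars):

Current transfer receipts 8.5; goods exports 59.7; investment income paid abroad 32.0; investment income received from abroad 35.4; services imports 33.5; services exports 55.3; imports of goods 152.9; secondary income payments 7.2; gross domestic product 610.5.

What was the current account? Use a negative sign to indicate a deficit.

-66.7

Goods balance = 59.7 - 152.9 = -93.2
Services balance = 55.3 - 33.5 = 21.8
Trade balance (goods + services) = -93.2 + 21.8 = -71.4
Net primary income = 35.4 - 32.0 = 3.4
Net secondary income = 8.5 - 7.2 = 1.3
Current account = -71.4 + 3.4 + 1.3 = -66.7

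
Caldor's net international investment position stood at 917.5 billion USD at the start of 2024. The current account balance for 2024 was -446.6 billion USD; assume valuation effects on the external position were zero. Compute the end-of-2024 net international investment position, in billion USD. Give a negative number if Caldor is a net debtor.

With no valuation effects, change in NIIP = current account = -446.6
End-of-year NIIP = 917.5 + (-446.6) = 470.9

470.9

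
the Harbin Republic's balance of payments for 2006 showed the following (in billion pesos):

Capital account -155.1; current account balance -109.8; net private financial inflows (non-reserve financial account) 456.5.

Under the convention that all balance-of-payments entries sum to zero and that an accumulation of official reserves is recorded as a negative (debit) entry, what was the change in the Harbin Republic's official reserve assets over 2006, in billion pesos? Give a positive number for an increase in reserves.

191.6

Official reserve transactions balance = -((-109.8) + (-155.1) + 456.5) = -191.6
An accumulation of reserves is recorded as a debit (negative entry), so the change in the stock of reserves is the negative of that balance.
Change in official reserves = -(-191.6) = 191.6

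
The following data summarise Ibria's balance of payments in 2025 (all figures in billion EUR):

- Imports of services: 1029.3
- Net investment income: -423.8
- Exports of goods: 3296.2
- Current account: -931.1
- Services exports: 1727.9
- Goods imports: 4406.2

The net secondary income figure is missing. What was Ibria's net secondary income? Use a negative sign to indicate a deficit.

Current account = goods balance + services balance + net primary income + net secondary income
Sum of the known components = -835.2
Net secondary income = CA - (known components) = -931.1 - (-835.2) = -95.9

-95.9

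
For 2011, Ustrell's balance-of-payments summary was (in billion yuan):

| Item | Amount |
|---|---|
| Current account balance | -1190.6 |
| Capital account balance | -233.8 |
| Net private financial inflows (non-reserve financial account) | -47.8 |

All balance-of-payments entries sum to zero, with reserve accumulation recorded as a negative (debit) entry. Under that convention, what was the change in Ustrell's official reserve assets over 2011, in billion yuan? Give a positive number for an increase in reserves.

Official reserve transactions balance = -((-1190.6) + (-233.8) + (-47.8)) = 1472.2
An accumulation of reserves is recorded as a debit (negative entry), so the change in the stock of reserves is the negative of that balance.
Change in official reserves = -(1472.2) = -1472.2

-1472.2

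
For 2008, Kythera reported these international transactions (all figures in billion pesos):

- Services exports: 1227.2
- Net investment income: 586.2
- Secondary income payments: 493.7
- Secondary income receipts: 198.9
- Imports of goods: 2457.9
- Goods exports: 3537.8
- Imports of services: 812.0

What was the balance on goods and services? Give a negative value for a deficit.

Goods balance = 3537.8 - 2457.9 = 1079.9
Services balance = 1227.2 - 812.0 = 415.2
Trade balance (goods + services) = 1079.9 + 415.2 = 1495.1

1495.1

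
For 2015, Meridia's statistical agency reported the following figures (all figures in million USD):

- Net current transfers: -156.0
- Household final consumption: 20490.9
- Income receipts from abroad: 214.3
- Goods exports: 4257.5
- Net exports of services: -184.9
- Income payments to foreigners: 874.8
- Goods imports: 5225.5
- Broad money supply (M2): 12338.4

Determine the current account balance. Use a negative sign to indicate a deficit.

Goods balance = 4257.5 - 5225.5 = -968.0
Services balance = -184.9
Trade balance (goods + services) = -968.0 + (-184.9) = -1152.9
Net primary income = 214.3 - 874.8 = -660.5
Net secondary income = -156.0
Current account = -1152.9 + (-660.5) + (-156.0) = -1969.4

-1969.4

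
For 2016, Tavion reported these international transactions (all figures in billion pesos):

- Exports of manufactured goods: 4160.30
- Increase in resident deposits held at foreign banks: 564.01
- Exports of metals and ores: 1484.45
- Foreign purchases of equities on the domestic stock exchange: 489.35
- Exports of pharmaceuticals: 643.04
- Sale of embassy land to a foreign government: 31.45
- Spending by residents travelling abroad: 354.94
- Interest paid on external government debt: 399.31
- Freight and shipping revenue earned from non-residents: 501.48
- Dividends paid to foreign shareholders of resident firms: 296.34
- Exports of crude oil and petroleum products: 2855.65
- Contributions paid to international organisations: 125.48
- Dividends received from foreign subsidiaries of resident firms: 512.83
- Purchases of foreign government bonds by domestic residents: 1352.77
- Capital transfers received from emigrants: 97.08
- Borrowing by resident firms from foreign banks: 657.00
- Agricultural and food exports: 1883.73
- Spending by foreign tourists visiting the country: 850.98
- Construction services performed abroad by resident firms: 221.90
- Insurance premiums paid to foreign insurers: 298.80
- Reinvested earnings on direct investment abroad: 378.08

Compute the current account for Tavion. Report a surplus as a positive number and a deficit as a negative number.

12017.57

Goods: 1883.73 + 643.04 + 2855.65 + 1484.45 + 4160.30 = 11027.17
Services: -354.94 + 501.48 - 298.80 + 221.90 + 850.98 = 920.62
Primary income: -399.31 + 378.08 + 512.83 - 296.34 = 195.26
Secondary income: -125.48
Current account = 11027.17 + 920.62 + 195.26 + (-125.48) = 12017.57
(Excluded from the current account — financial account: increase in resident deposits held at foreign banks 564.01, foreign purchases of equities on the domestic stock exchange 489.35, purchases of foreign government bonds by domestic residents 1352.77, borrowing by resident firms from foreign banks 657.00; capital account: sale of embassy land to a foreign government 31.45, capital transfers received from emigrants 97.08.)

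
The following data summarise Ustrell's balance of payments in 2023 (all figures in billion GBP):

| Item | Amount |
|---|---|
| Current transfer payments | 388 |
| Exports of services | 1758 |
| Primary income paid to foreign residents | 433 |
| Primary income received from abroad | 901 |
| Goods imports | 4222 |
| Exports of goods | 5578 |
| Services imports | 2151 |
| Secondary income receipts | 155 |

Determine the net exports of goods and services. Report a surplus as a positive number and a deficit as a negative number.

963

Goods balance = 5578 - 4222 = 1356
Services balance = 1758 - 2151 = -393
Trade balance (goods + services) = 1356 + (-393) = 963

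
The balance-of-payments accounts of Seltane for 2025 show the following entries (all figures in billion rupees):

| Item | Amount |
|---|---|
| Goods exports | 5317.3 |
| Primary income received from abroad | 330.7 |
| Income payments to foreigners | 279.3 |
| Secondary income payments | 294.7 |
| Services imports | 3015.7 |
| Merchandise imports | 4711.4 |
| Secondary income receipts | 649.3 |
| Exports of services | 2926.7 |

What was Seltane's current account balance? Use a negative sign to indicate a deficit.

Goods balance = 5317.3 - 4711.4 = 605.9
Services balance = 2926.7 - 3015.7 = -89.0
Trade balance (goods + services) = 605.9 + (-89.0) = 516.9
Net primary income = 330.7 - 279.3 = 51.4
Net secondary income = 649.3 - 294.7 = 354.6
Current account = 516.9 + 51.4 + 354.6 = 922.9

922.9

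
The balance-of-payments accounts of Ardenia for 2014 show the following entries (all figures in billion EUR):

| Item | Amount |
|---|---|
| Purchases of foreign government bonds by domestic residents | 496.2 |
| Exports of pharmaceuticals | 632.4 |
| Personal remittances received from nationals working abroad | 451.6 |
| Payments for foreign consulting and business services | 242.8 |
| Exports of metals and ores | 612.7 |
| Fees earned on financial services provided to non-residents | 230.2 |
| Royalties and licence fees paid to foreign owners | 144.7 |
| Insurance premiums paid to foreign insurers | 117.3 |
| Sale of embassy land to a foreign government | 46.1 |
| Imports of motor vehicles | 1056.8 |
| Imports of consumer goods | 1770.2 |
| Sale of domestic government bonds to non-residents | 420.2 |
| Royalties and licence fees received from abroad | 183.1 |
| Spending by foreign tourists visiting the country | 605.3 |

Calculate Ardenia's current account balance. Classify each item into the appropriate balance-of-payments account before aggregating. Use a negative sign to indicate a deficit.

-616.5

Goods: -1056.8 + 632.4 - 1770.2 + 612.7 = -1581.9
Services: -117.3 - 144.7 - 242.8 + 605.3 + 183.1 + 230.2 = 513.8
Secondary income: 451.6
Current account = (-1581.9) + 513.8 + 451.6 = -616.5
(Excluded from the current account — financial account: purchases of foreign government bonds by domestic residents 496.2, sale of domestic government bonds to non-residents 420.2; capital account: sale of embassy land to a foreign government 46.1.)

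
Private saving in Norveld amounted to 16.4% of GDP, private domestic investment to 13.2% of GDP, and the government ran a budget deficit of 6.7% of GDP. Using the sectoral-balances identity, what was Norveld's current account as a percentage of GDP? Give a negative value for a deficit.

-3.5

By the sectoral-balances identity, CA = (S_private - I) + (T - G).
Private balance = 16.4 - 13.2 = 3.2
Government balance (T - G) = -6.7
CA = 3.2 + (-6.7) = -3.5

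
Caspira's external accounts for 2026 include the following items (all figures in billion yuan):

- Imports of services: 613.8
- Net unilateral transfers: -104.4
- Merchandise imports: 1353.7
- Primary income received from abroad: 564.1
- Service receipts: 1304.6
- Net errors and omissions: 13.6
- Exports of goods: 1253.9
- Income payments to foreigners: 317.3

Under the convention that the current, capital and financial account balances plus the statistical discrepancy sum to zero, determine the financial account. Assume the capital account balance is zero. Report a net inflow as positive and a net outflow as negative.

-747.0

Goods balance = 1253.9 - 1353.7 = -99.8
Services balance = 1304.6 - 613.8 = 690.8
Trade balance (goods + services) = -99.8 + 690.8 = 591.0
Net primary income = 564.1 - 317.3 = 246.8
Net secondary income = -104.4
Current account = 591.0 + 246.8 + (-104.4) = 733.4
Financial account = -(733.4 + 13.6) = -747.0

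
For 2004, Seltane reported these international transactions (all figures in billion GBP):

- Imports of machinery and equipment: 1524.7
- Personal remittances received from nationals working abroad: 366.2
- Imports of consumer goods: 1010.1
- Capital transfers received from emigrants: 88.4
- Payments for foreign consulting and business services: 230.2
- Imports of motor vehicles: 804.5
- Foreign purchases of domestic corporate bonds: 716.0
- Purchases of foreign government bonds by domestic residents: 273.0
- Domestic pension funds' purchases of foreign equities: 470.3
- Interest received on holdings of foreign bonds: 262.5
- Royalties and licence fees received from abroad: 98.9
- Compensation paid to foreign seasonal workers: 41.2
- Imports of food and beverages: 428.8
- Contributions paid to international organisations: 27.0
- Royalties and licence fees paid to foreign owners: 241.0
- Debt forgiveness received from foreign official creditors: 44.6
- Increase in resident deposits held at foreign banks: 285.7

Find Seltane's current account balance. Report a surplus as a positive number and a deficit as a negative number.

Goods: -804.5 - 428.8 - 1524.7 - 1010.1 = -3768.1
Services: -241.0 - 230.2 + 98.9 = -372.3
Primary income: -41.2 + 262.5 = 221.3
Secondary income: -27.0 + 366.2 = 339.2
Current account = (-3768.1) + (-372.3) + 221.3 + 339.2 = -3579.9
(Excluded from the current account — capital account: capital transfers received from emigrants 88.4, debt forgiveness received from foreign official creditors 44.6; financial account: foreign purchases of domestic corporate bonds 716.0, purchases of foreign government bonds by domestic residents 273.0, domestic pension funds' purchases of foreign equities 470.3, increase in resident deposits held at foreign banks 285.7.)

-3579.9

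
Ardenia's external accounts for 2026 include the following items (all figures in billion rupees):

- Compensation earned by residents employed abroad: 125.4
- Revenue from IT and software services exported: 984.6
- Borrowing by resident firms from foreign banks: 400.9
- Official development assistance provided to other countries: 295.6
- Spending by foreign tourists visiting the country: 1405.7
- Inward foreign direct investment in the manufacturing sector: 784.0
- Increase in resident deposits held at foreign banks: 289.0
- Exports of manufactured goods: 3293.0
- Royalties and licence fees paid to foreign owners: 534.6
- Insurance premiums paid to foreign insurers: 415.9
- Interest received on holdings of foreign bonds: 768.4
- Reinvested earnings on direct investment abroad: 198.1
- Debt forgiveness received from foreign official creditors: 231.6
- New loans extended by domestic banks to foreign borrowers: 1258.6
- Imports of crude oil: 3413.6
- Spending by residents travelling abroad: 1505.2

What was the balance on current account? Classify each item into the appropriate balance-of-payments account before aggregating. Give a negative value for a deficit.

610.3

Goods: 3293.0 - 3413.6 = -120.6
Services: -534.6 + 1405.7 + 984.6 - 1505.2 - 415.9 = -65.4
Primary income: 198.1 + 125.4 + 768.4 = 1091.9
Secondary income: -295.6
Current account = (-120.6) + (-65.4) + 1091.9 + (-295.6) = 610.3
(Excluded from the current account — financial account: borrowing by resident firms from foreign banks 400.9, inward foreign direct investment in the manufacturing sector 784.0, increase in resident deposits held at foreign banks 289.0, new loans extended by domestic banks to foreign borrowers 1258.6; capital account: debt forgiveness received from foreign official creditors 231.6.)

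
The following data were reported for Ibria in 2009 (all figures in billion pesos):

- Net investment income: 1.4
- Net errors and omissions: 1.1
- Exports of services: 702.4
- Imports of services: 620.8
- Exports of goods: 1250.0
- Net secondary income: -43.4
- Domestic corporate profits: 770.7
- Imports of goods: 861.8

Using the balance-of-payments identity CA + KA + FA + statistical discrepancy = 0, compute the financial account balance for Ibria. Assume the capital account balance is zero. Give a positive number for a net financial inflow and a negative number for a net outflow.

Goods balance = 1250.0 - 861.8 = 388.2
Services balance = 702.4 - 620.8 = 81.6
Trade balance (goods + services) = 388.2 + 81.6 = 469.8
Net primary income = 1.4
Net secondary income = -43.4
Current account = 469.8 + 1.4 + (-43.4) = 427.8
Financial account = -(427.8 + 1.1) = -428.9

-428.9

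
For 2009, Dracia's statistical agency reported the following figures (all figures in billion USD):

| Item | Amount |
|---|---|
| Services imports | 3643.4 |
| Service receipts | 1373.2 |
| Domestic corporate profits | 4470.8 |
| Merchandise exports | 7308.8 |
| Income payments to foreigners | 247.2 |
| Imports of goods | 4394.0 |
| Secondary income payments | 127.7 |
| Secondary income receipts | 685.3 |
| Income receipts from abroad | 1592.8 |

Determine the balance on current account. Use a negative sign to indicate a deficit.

2547.8

Goods balance = 7308.8 - 4394.0 = 2914.8
Services balance = 1373.2 - 3643.4 = -2270.2
Trade balance (goods + services) = 2914.8 + (-2270.2) = 644.6
Net primary income = 1592.8 - 247.2 = 1345.6
Net secondary income = 685.3 - 127.7 = 557.6
Current account = 644.6 + 1345.6 + 557.6 = 2547.8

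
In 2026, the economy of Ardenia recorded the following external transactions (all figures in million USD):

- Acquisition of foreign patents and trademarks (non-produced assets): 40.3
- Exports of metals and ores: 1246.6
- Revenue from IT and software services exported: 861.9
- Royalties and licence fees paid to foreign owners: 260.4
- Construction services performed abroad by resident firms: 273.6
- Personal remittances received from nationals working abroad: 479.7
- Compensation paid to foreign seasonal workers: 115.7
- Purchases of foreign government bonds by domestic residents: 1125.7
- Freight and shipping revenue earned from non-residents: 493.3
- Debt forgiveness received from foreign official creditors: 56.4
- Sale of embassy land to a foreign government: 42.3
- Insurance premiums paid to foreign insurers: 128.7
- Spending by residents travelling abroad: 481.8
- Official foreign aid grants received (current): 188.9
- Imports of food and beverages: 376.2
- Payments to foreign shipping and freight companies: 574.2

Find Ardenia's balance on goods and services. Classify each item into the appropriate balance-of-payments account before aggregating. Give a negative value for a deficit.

1054.1

Goods: -376.2 + 1246.6 = 870.4
Services: -128.7 + 493.3 + 273.6 + 861.9 - 260.4 - 481.8 - 574.2 = 183.7
Trade balance = 870.4 + 183.7 = 1054.1
(Excluded from the trade balance — capital account: acquisition of foreign patents and trademarks (non-produced assets) 40.3, debt forgiveness received from foreign official creditors 56.4, sale of embassy land to a foreign government 42.3; secondary income: personal remittances received from nationals working abroad 479.7, official foreign aid grants received (current) 188.9; primary income: compensation paid to foreign seasonal workers 115.7; financial account: purchases of foreign government bonds by domestic residents 1125.7.)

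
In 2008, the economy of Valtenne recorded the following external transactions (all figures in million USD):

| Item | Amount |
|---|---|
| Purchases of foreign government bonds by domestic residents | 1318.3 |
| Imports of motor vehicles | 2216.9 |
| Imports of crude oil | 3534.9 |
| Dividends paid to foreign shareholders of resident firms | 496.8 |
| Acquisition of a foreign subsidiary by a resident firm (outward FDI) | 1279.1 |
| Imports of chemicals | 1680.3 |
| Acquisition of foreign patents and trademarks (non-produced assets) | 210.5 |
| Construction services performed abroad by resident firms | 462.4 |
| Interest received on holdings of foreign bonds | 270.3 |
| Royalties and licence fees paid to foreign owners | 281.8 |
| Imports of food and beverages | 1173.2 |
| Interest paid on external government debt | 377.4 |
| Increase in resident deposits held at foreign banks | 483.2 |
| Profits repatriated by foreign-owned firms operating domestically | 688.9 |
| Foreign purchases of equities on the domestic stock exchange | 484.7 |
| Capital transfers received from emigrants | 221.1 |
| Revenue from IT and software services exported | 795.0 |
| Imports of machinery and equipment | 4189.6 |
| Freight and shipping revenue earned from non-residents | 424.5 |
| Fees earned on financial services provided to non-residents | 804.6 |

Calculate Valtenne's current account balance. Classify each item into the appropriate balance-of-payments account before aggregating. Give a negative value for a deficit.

-11883.0

Goods: -2216.9 - 1680.3 - 1173.2 - 3534.9 - 4189.6 = -12794.9
Services: -281.8 + 795.0 + 462.4 + 804.6 + 424.5 = 2204.7
Primary income: -496.8 + 270.3 - 377.4 - 688.9 = -1292.8
Current account = (-12794.9) + 2204.7 + (-1292.8) = -11883.0
(Excluded from the current account — financial account: purchases of foreign government bonds by domestic residents 1318.3, acquisition of a foreign subsidiary by a resident firm (outward FDI) 1279.1, increase in resident deposits held at foreign banks 483.2, foreign purchases of equities on the domestic stock exchange 484.7; capital account: acquisition of foreign patents and trademarks (non-produced assets) 210.5, capital transfers received from emigrants 221.1.)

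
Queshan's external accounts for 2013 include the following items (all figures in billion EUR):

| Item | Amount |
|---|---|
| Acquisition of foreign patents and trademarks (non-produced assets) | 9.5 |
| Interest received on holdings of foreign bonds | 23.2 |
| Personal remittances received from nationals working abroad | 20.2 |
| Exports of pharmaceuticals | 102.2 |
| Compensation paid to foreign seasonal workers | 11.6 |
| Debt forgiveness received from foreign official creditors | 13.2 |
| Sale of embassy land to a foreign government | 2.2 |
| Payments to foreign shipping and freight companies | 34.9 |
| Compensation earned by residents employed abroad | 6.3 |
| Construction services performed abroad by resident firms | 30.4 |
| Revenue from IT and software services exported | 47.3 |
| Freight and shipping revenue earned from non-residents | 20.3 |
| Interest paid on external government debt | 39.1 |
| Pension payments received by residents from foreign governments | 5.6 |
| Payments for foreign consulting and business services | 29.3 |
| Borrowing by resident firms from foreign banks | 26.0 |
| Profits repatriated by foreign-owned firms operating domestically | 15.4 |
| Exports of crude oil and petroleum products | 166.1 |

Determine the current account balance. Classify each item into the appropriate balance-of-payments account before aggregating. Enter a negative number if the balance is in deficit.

291.3

Goods: 102.2 + 166.1 = 268.3
Services: -34.9 + 20.3 - 29.3 + 47.3 + 30.4 = 33.8
Primary income: 23.2 - 15.4 - 11.6 - 39.1 + 6.3 = -36.6
Secondary income: 20.2 + 5.6 = 25.8
Current account = 268.3 + 33.8 + (-36.6) + 25.8 = 291.3
(Excluded from the current account — capital account: acquisition of foreign patents and trademarks (non-produced assets) 9.5, debt forgiveness received from foreign official creditors 13.2, sale of embassy land to a foreign government 2.2; financial account: borrowing by resident firms from foreign banks 26.0.)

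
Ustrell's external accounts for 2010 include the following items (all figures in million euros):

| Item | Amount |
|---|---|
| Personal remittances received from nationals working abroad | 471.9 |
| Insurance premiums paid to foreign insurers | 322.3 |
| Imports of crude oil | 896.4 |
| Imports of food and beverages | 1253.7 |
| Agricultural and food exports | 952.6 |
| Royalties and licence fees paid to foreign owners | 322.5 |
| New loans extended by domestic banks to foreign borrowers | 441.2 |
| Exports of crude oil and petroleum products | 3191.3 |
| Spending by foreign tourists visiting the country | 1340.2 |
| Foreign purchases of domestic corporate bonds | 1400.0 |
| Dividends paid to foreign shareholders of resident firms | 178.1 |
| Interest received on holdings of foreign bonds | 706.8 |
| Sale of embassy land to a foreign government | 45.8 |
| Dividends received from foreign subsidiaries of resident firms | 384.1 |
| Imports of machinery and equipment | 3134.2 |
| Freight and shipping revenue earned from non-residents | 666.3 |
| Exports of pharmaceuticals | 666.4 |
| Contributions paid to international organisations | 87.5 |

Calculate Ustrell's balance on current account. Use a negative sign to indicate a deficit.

Goods: 952.6 - 896.4 - 1253.7 + 666.4 - 3134.2 + 3191.3 = -474.0
Services: 666.3 - 322.3 + 1340.2 - 322.5 = 1361.7
Primary income: 384.1 - 178.1 + 706.8 = 912.8
Secondary income: 471.9 - 87.5 = 384.4
Current account = (-474.0) + 1361.7 + 912.8 + 384.4 = 2184.9
(Excluded from the current account — financial account: new loans extended by domestic banks to foreign borrowers 441.2, foreign purchases of domestic corporate bonds 1400.0; capital account: sale of embassy land to a foreign government 45.8.)

2184.9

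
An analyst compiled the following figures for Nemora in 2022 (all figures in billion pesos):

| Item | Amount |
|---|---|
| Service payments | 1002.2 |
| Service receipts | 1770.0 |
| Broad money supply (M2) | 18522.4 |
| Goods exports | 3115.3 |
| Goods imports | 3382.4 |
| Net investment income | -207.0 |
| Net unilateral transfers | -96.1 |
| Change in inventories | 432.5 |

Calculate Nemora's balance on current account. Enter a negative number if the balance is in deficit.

Goods balance = 3115.3 - 3382.4 = -267.1
Services balance = 1770.0 - 1002.2 = 767.8
Trade balance (goods + services) = -267.1 + 767.8 = 500.7
Net primary income = -207.0
Net secondary income = -96.1
Current account = 500.7 + (-207.0) + (-96.1) = 197.6

197.6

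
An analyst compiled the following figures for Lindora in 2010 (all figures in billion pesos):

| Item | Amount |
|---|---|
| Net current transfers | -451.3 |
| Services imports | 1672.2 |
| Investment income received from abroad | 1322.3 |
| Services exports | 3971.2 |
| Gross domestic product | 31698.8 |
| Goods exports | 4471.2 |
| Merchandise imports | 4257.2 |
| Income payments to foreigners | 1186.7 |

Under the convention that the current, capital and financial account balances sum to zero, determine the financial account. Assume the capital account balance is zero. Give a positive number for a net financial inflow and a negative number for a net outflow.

Goods balance = 4471.2 - 4257.2 = 214.0
Services balance = 3971.2 - 1672.2 = 2299.0
Trade balance (goods + services) = 214.0 + 2299.0 = 2513.0
Net primary income = 1322.3 - 1186.7 = 135.6
Net secondary income = -451.3
Current account = 2513.0 + 135.6 + (-451.3) = 2197.3
Financial account = -(2197.3) = -2197.3

-2197.3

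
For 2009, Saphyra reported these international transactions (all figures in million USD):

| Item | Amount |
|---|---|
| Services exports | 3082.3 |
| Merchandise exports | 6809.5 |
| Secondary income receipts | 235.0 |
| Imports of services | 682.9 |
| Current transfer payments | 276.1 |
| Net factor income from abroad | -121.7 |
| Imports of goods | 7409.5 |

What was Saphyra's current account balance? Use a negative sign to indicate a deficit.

Goods balance = 6809.5 - 7409.5 = -600.0
Services balance = 3082.3 - 682.9 = 2399.4
Trade balance (goods + services) = -600.0 + 2399.4 = 1799.4
Net primary income = -121.7
Net secondary income = 235.0 - 276.1 = -41.1
Current account = 1799.4 + (-121.7) + (-41.1) = 1636.6

1636.6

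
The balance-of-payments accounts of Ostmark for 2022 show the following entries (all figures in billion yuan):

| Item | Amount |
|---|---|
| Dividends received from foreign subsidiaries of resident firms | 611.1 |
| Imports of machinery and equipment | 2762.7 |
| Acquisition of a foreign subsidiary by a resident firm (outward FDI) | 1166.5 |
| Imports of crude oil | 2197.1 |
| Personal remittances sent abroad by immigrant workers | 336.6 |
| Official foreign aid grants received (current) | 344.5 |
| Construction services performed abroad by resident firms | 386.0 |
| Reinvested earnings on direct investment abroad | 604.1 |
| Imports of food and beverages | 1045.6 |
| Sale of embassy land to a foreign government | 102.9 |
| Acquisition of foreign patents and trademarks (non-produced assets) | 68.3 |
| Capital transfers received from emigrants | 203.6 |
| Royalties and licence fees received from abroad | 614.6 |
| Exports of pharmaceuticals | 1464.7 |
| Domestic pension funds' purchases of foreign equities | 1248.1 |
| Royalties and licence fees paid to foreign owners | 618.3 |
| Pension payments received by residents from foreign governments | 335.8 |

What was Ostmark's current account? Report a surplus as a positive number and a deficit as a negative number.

-2599.5

Goods: -1045.6 - 2762.7 - 2197.1 + 1464.7 = -4540.7
Services: -618.3 + 386.0 + 614.6 = 382.3
Primary income: 604.1 + 611.1 = 1215.2
Secondary income: -336.6 + 344.5 + 335.8 = 343.7
Current account = (-4540.7) + 382.3 + 1215.2 + 343.7 = -2599.5
(Excluded from the current account — financial account: acquisition of a foreign subsidiary by a resident firm (outward FDI) 1166.5, domestic pension funds' purchases of foreign equities 1248.1; capital account: sale of embassy land to a foreign government 102.9, acquisition of foreign patents and trademarks (non-produced assets) 68.3, capital transfers received from emigrants 203.6.)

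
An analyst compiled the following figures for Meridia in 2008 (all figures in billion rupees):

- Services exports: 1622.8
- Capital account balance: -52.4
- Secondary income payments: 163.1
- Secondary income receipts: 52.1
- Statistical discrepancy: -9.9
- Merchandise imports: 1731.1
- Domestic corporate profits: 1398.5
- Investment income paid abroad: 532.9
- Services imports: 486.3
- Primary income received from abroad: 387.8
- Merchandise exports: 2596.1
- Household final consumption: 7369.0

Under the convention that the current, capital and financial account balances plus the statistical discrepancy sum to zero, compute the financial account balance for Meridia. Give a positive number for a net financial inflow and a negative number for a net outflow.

-1683.1

Goods balance = 2596.1 - 1731.1 = 865.0
Services balance = 1622.8 - 486.3 = 1136.5
Trade balance (goods + services) = 865.0 + 1136.5 = 2001.5
Net primary income = 387.8 - 532.9 = -145.1
Net secondary income = 52.1 - 163.1 = -111.0
Current account = 2001.5 + (-145.1) + (-111.0) = 1745.4
Financial account = -(1745.4 + (-52.4) + (-9.9)) = -1683.1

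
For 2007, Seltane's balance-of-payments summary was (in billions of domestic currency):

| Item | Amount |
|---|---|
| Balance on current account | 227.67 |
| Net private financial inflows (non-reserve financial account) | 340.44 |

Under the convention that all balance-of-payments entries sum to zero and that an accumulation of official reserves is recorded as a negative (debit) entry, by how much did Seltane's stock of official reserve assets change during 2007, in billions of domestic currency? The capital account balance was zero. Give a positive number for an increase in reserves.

Official reserve transactions balance = -(227.67 + 340.44) = -568.11
An accumulation of reserves is recorded as a debit (negative entry), so the change in the stock of reserves is the negative of that balance.
Change in official reserves = -(-568.11) = 568.11

568.11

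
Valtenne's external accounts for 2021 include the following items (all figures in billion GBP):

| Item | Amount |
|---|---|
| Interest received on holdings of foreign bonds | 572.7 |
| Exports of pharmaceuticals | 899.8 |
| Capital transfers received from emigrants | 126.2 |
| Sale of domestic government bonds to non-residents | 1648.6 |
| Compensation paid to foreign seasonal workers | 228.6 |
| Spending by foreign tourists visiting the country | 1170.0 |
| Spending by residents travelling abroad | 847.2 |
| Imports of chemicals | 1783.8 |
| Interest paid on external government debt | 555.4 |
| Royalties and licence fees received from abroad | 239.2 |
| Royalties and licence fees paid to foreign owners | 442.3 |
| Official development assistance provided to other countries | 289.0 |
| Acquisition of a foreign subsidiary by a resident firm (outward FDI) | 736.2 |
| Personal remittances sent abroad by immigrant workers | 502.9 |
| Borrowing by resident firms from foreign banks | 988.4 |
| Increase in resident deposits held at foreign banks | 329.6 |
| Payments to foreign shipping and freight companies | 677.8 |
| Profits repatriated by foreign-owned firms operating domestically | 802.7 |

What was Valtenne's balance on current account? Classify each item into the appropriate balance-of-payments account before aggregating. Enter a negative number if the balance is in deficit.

-3248.0

Goods: -1783.8 + 899.8 = -884.0
Services: -442.3 + 1170.0 - 677.8 + 239.2 - 847.2 = -558.1
Primary income: -555.4 + 572.7 - 228.6 - 802.7 = -1014.0
Secondary income: -289.0 - 502.9 = -791.9
Current account = (-884.0) + (-558.1) + (-1014.0) + (-791.9) = -3248.0
(Excluded from the current account — capital account: capital transfers received from emigrants 126.2; financial account: sale of domestic government bonds to non-residents 1648.6, acquisition of a foreign subsidiary by a resident firm (outward FDI) 736.2, borrowing by resident firms from foreign banks 988.4, increase in resident deposits held at foreign banks 329.6.)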